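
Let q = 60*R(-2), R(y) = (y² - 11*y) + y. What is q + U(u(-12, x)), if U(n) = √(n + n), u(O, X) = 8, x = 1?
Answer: 1444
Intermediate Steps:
R(y) = y² - 10*y
U(n) = √2*√n (U(n) = √(2*n) = √2*√n)
q = 1440 (q = 60*(-2*(-10 - 2)) = 60*(-2*(-12)) = 60*24 = 1440)
q + U(u(-12, x)) = 1440 + √2*√8 = 1440 + √2*(2*√2) = 1440 + 4 = 1444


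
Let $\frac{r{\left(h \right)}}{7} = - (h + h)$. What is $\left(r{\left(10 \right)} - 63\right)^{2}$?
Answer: $41209$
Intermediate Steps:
$r{\left(h \right)} = - 14 h$ ($r{\left(h \right)} = 7 \left(- (h + h)\right) = 7 \left(- 2 h\right) = - 14 h$)
$\left(r{\left(10 \right)} - 63\right)^{2} = \left(\left(-14\right) 10 - 63\right)^{2} = \left(-140 - 63\right)^{2} = \left(-203\right)^{2} = 41209$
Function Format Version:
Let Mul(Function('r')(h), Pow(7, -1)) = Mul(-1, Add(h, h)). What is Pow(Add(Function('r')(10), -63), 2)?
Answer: 41209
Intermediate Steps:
Function('r')(h) = Mul(-14, h) (Function('r')(h) = Mul(7, Mul(-1, Add(h, h))) = Mul(7, Mul(-1, Mul(2, h))) = Mul(7, Mul(-2, h)) = Mul(-14, h))
Pow(Add(Function('r')(10), -63), 2) = Pow(Add(Mul(-14, 10), -63), 2) = Pow(Add(-140, -63), 2) = Pow(-203, 2) = 41209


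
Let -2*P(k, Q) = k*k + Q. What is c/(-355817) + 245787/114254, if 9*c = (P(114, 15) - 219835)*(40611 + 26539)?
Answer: 248186677784123/52268805666 ≈ 4748.3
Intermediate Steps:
P(k, Q) = -Q/2 - k²/2 (P(k, Q) = -(k*k + Q)/2 = -(k² + Q)/2 = -(Q + k²)/2 = -Q/2 - k²/2)
c = -15198764575/9 (c = (((-½*15 - ½*114²) - 219835)*(40611 + 26539))/9 = (((-15/2 - ½*12996) - 219835)*67150)/9 = (((-15/2 - 6498) - 219835)*67150)/9 = ((-13011/2 - 219835)*67150)/9 = (-452681/2*67150)/9 = (⅑)*(-15198764575) = -15198764575/9 ≈ -1.6888e+9)
c/(-355817) + 245787/114254 = -15198764575/9/(-355817) + 245787/114254 = -15198764575/9*(-1/355817) + 245787*(1/114254) = 15198764575/3202353 + 245787/114254 = 248186677784123/52268805666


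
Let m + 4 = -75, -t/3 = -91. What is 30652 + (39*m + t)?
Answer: 27844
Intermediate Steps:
t = 273 (t = -3*(-91) = 273)
m = -79 (m = -4 - 75 = -79)
30652 + (39*m + t) = 30652 + (39*(-79) + 273) = 30652 + (-3081 + 273) = 30652 - 2808 = 27844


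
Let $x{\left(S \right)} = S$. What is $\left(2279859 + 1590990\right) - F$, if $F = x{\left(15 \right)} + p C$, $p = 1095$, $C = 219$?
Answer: $3631029$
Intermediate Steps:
$F = 239820$ ($F = 15 + 1095 \cdot 219 = 15 + 239805 = 239820$)
$\left(2279859 + 1590990\right) - F = \left(2279859 + 1590990\right) - 239820 = 3870849 - 239820 = 3631029$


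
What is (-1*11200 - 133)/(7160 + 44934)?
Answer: -1619/7442 ≈ -0.21755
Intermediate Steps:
(-1*11200 - 133)/(7160 + 44934) = (-11200 - 133)/52094 = -11333*1/52094 = -1619/7442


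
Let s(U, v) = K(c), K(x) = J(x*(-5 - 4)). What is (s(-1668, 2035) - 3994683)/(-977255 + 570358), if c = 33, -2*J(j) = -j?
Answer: 7989663/813794 ≈ 9.8178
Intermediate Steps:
J(j) = j/2 (J(j) = -(-1)*j/2 = j/2)
K(x) = -9*x/2 (K(x) = (x*(-5 - 4))/2 = (x*(-9))/2 = (-9*x)/2 = -9*x/2)
s(U, v) = -297/2 (s(U, v) = -9/2*33 = -297/2)
(s(-1668, 2035) - 3994683)/(-977255 + 570358) = (-297/2 - 3994683)/(-977255 + 570358) = -7989663/2/(-406897) = -7989663/2*(-1/406897) = 7989663/813794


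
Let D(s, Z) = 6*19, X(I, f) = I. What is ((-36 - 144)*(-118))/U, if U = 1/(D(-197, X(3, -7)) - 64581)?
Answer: -1369279080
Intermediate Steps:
D(s, Z) = 114
U = -1/64467 (U = 1/(114 - 64581) = 1/(-64467) = -1/64467 ≈ -1.5512e-5)
((-36 - 144)*(-118))/U = ((-36 - 144)*(-118))/(-1/64467) = -180*(-118)*(-64467) = 21240*(-64467) = -1369279080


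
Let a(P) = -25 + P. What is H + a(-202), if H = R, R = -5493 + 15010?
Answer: 9290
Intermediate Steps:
R = 9517
H = 9517
H + a(-202) = 9517 + (-25 - 202) = 9517 - 227 = 9290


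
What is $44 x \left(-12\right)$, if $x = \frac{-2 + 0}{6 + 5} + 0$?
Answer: $96$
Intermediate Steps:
$x = - \frac{2}{11}$ ($x = - \frac{2}{11} + 0 = - \frac{2}{11} \approx -0.18182$)
$44 x \left(-12\right) = 44 \left(- \frac{2}{11}\right) \left(-12\right) = \left(-8\right) \left(-12\right) = 96$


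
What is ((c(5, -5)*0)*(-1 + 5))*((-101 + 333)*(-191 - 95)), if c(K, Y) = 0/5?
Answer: 0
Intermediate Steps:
c(K, Y) = 0 (c(K, Y) = 0*(⅕) = 0)
((c(5, -5)*0)*(-1 + 5))*((-101 + 333)*(-191 - 95)) = ((0*0)*(-1 + 5))*((-101 + 333)*(-191 - 95)) = (0*4)*(232*(-286)) = 0*(-66352) = 0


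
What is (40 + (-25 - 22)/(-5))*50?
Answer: 2470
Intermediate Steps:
(40 + (-25 - 22)/(-5))*50 = (40 - 47*(-⅕))*50 = (40 + 47/5)*50 = (247/5)*50 = 2470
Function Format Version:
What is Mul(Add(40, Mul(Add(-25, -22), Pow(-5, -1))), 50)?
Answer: 2470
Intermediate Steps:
Mul(Add(40, Mul(Add(-25, -22), Pow(-5, -1))), 50) = Mul(Add(40, Mul(-47, Rational(-1, 5))), 50) = Mul(Add(40, Rational(47, 5)), 50) = Mul(Rational(247, 5), 50) = 2470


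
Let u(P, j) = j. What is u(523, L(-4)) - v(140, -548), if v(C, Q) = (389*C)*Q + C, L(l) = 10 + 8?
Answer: 29843958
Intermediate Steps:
L(l) = 18
v(C, Q) = C + 389*C*Q (v(C, Q) = 389*C*Q + C = C + 389*C*Q)
u(523, L(-4)) - v(140, -548) = 18 - 140*(1 + 389*(-548)) = 18 - 140*(1 - 213172) = 18 - 140*(-213171) = 18 - 1*(-29843940) = 18 + 29843940 = 29843958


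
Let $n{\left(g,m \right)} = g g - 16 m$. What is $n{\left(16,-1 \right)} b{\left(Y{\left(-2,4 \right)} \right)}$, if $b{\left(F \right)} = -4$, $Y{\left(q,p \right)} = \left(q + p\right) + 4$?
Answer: $-1088$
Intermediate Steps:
$n{\left(g,m \right)} = g^{2} - 16 m$
$Y{\left(q,p \right)} = 4 + p + q$ ($Y{\left(q,p \right)} = \left(p + q\right) + 4 = 4 + p + q$)
$n{\left(16,-1 \right)} b{\left(Y{\left(-2,4 \right)} \right)} = \left(16^{2} - -16\right) \left(-4\right) = \left(256 + 16\right) \left(-4\right) = 272 \left(-4\right) = -1088$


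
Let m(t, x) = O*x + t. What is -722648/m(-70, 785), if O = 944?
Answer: -361324/370485 ≈ -0.97527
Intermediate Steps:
m(t, x) = t + 944*x (m(t, x) = 944*x + t = t + 944*x)
-722648/m(-70, 785) = -722648/(-70 + 944*785) = -722648/(-70 + 741040) = -722648/740970 = -722648*1/740970 = -361324/370485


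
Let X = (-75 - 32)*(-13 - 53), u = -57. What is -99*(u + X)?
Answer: -693495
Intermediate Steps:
X = 7062 (X = -107*(-66) = 7062)
-99*(u + X) = -99*(-57 + 7062) = -99*7005 = -693495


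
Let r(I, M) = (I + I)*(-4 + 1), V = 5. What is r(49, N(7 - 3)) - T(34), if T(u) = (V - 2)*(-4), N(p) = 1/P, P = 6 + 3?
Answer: -282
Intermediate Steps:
P = 9
N(p) = ⅑ (N(p) = 1/9 = ⅑)
T(u) = -12 (T(u) = (5 - 2)*(-4) = 3*(-4) = -12)
r(I, M) = -6*I (r(I, M) = (2*I)*(-3) = -6*I)
r(49, N(7 - 3)) - T(34) = -6*49 - 1*(-12) = -294 + 12 = -282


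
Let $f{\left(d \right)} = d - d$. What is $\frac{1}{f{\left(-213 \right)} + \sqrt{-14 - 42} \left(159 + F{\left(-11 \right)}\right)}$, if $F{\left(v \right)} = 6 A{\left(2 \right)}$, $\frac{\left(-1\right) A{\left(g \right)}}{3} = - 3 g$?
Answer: $- \frac{i \sqrt{14}}{7476} \approx - 0.00050049 i$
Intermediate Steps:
$f{\left(d \right)} = 0$
$A{\left(g \right)} = 9 g$ ($A{\left(g \right)} = - 3 \left(- 3 g\right) = 9 g$)
$F{\left(v \right)} = 108$ ($F{\left(v \right)} = 6 \cdot 9 \cdot 2 = 6 \cdot 18 = 108$)
$\frac{1}{f{\left(-213 \right)} + \sqrt{-14 - 42} \left(159 + F{\left(-11 \right)}\right)} = \frac{1}{0 + \sqrt{-14 - 42} \left(159 + 108\right)} = \frac{1}{0 + \sqrt{-56} \cdot 267} = \frac{1}{0 + 2 i \sqrt{14} \cdot 267} = \frac{1}{0 + 534 i \sqrt{14}} = \frac{1}{534 i \sqrt{14}} = - \frac{i \sqrt{14}}{7476}$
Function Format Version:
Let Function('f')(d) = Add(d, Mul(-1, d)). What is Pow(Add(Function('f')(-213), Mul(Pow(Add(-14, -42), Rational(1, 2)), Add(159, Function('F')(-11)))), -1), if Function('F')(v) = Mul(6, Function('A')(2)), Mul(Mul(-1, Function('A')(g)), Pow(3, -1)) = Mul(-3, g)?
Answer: Mul(Rational(-1, 7476), I, Pow(14, Rational(1, 2))) ≈ Mul(-0.00050049, I)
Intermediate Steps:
Function('f')(d) = 0
Function('A')(g) = Mul(9, g) (Function('A')(g) = Mul(-3, Mul(-3, g)) = Mul(9, g))
Function('F')(v) = 108 (Function('F')(v) = Mul(6, Mul(9, 2)) = Mul(6, 18) = 108)
Pow(Add(Function('f')(-213), Mul(Pow(Add(-14, -42), Rational(1, 2)), Add(159, Function('F')(-11)))), -1) = Pow(Add(0, Mul(Pow(Add(-14, -42), Rational(1, 2)), Add(159, 108))), -1) = Pow(Add(0, Mul(Pow(-56, Rational(1, 2)), 267)), -1) = Pow(Add(0, Mul(Mul(2, I, Pow(14, Rational(1, 2))), 267)), -1) = Pow(Add(0, Mul(534, I, Pow(14, Rational(1, 2)))), -1) = Pow(Mul(534, I, Pow(14, Rational(1, 2))), -1) = Mul(Rational(-1, 7476), I, Pow(14, Rational(1, 2)))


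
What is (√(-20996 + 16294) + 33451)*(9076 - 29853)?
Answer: -695011427 - 20777*I*√4702 ≈ -6.9501e+8 - 1.4247e+6*I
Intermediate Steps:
(√(-20996 + 16294) + 33451)*(9076 - 29853) = (√(-4702) + 33451)*(-20777) = (I*√4702 + 33451)*(-20777) = (33451 + I*√4702)*(-20777) = -695011427 - 20777*I*√4702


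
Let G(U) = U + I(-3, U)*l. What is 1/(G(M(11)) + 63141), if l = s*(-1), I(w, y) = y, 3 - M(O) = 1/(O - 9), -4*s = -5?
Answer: 8/505123 ≈ 1.5838e-5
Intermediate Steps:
s = 5/4 (s = -¼*(-5) = 5/4 ≈ 1.2500)
M(O) = 3 - 1/(-9 + O) (M(O) = 3 - 1/(O - 9) = 3 - 1/(-9 + O))
l = -5/4 (l = (5/4)*(-1) = -5/4 ≈ -1.2500)
G(U) = -U/4 (G(U) = U + U*(-5/4) = U - 5*U/4 = -U/4)
1/(G(M(11)) + 63141) = 1/(-(-28 + 3*11)/(4*(-9 + 11)) + 63141) = 1/(-(-28 + 33)/(4*2) + 63141) = 1/(-5/8 + 63141) = 1/(505123/8) = 8/505123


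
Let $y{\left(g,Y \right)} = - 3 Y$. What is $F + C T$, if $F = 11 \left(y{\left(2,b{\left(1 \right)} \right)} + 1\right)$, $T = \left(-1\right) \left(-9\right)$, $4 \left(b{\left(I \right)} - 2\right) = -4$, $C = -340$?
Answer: $-3082$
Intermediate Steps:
$b{\left(I \right)} = 1$ ($b{\left(I \right)} = 2 + \frac{1}{4} \left(-4\right) = 2 - 1 = 1$)
$T = 9$
$F = -22$ ($F = 11 \left(\left(-3\right) 1 + 1\right) = 11 \left(-3 + 1\right) = 11 \left(-2\right) = -22$)
$F + C T = -22 - 3060 = -3082$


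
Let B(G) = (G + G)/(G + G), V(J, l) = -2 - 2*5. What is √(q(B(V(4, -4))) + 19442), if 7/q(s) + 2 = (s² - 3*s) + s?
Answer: √174957/3 ≈ 139.43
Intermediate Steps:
V(J, l) = -12 (V(J, l) = -2 - 10 = -12)
B(G) = 1 (B(G) = (2*G)/((2*G)) = (2*G)*(1/(2*G)) = 1)
q(s) = 7/(-2 + s² - 2*s) (q(s) = 7/(-2 + ((s² - 3*s) + s)) = 7/(-2 + (s² - 2*s)) = 7/(-2 + s² - 2*s))
√(q(B(V(4, -4))) + 19442) = √(7/(-2 + 1² - 2*1) + 19442) = √(7/(-2 + 1 - 2) + 19442) = √(7/(-3) + 19442) = √(7*(-⅓) + 19442) = √(-7/3 + 19442) = √(58319/3) = √174957/3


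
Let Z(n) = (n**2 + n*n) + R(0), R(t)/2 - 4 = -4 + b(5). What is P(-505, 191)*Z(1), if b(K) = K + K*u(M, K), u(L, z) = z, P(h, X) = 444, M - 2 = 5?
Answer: 27528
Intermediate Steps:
M = 7 (M = 2 + 5 = 7)
b(K) = K + K**2 (b(K) = K + K*K = K + K**2)
R(t) = 60 (R(t) = 8 + 2*(-4 + 5*(1 + 5)) = 8 + 2*(-4 + 5*6) = 8 + 2*(-4 + 30) = 8 + 2*26 = 8 + 52 = 60)
Z(n) = 60 + 2*n**2 (Z(n) = (n**2 + n*n) + 60 = (n**2 + n**2) + 60 = 2*n**2 + 60 = 60 + 2*n**2)
P(-505, 191)*Z(1) = 444*(60 + 2*1**2) = 444*(60 + 2*1) = 444*(60 + 2) = 444*62 = 27528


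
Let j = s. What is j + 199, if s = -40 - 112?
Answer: 47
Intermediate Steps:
s = -152
j = -152
j + 199 = -152 + 199 = 47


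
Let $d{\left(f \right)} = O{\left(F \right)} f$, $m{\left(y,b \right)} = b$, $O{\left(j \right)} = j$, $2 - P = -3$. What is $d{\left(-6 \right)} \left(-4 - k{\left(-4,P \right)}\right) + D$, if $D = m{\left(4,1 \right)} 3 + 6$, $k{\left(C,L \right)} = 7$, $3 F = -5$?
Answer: $-101$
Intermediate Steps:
$P = 5$ ($P = 2 - -3 = 2 + 3 = 5$)
$F = - \frac{5}{3}$ ($F = \frac{1}{3} \left(-5\right) = - \frac{5}{3} \approx -1.6667$)
$D = 9$ ($D = 1 \cdot 3 + 6 = 3 + 6 = 9$)
$d{\left(f \right)} = - \frac{5 f}{3}$
$d{\left(-6 \right)} \left(-4 - k{\left(-4,P \right)}\right) + D = \left(- \frac{5}{3}\right) \left(-6\right) \left(-4 - 7\right) + 9 = 10 \left(-4 - 7\right) + 9 = 10 \left(-11\right) + 9 = -110 + 9 = -101$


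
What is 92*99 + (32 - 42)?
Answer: 9098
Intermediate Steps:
92*99 + (32 - 42) = 9108 - 10 = 9098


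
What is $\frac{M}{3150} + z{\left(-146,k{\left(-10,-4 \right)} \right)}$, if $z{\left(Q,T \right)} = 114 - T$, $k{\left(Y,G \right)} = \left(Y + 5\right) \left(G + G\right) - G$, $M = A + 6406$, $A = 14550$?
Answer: $\frac{120728}{1575} \approx 76.653$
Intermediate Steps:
$M = 20956$ ($M = 14550 + 6406 = 20956$)
$k{\left(Y,G \right)} = - G + 2 G \left(5 + Y\right)$ ($k{\left(Y,G \right)} = \left(5 + Y\right) 2 G - G = 2 G \left(5 + Y\right) - G = - G + 2 G \left(5 + Y\right)$)
$\frac{M}{3150} + z{\left(-146,k{\left(-10,-4 \right)} \right)} = \frac{20956}{3150} + \left(114 - - 4 \left(9 + 2 \left(-10\right)\right)\right) = 20956 \cdot \frac{1}{3150} + \left(114 - - 4 \left(9 - 20\right)\right) = \frac{10478}{1575} + \left(114 - \left(-4\right) \left(-11\right)\right) = \frac{10478}{1575} + \left(114 - 44\right) = \frac{10478}{1575} + 70 = \frac{120728}{1575}$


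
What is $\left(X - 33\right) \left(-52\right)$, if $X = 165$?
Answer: $-6864$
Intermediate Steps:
$\left(X - 33\right) \left(-52\right) = \left(165 - 33\right) \left(-52\right) = 132 \left(-52\right) = -6864$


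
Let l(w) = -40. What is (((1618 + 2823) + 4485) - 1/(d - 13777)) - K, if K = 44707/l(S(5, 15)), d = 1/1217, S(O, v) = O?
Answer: 841991814107/83833040 ≈ 10044.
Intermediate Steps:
d = 1/1217 ≈ 0.00082169
K = -44707/40 (K = 44707/(-40) = 44707*(-1/40) = -44707/40 ≈ -1117.7)
(((1618 + 2823) + 4485) - 1/(d - 13777)) - K = (((1618 + 2823) + 4485) - 1/(1/1217 - 13777)) - 1*(-44707/40) = ((4441 + 4485) - 1/(-16766608/1217)) + 44707/40 = (8926 - 1*(-1217/16766608)) + 44707/40 = (8926 + 1217/16766608) + 44707/40 = 149658744225/16766608 + 44707/40 = 841991814107/83833040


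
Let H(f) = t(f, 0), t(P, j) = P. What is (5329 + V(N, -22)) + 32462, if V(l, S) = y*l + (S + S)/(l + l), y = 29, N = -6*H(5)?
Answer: 553826/15 ≈ 36922.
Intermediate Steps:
H(f) = f
N = -30 (N = -6*5 = -30)
V(l, S) = 29*l + S/l (V(l, S) = 29*l + (S + S)/(l + l) = 29*l + (2*S)/((2*l)) = 29*l + (2*S)*(1/(2*l)) = 29*l + S/l)
(5329 + V(N, -22)) + 32462 = (5329 + (29*(-30) - 22/(-30))) + 32462 = (5329 + (-870 - 22*(-1/30))) + 32462 = (5329 + (-870 + 11/15)) + 32462 = (5329 - 13039/15) + 32462 = 66896/15 + 32462 = 553826/15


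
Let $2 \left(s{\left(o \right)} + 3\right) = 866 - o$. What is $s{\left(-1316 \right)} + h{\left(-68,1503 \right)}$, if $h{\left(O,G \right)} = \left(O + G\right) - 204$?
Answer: $2319$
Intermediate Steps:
$h{\left(O,G \right)} = -204 + G + O$ ($h{\left(O,G \right)} = \left(G + O\right) - 204 = -204 + G + O$)
$s{\left(o \right)} = 430 - \frac{o}{2}$ ($s{\left(o \right)} = -3 + \frac{866 - o}{2} = -3 - \left(-433 + \frac{o}{2}\right) = 430 - \frac{o}{2}$)
$s{\left(-1316 \right)} + h{\left(-68,1503 \right)} = \left(430 - -658\right) - -1231 = \left(430 + 658\right) + 1231 = 1088 + 1231 = 2319$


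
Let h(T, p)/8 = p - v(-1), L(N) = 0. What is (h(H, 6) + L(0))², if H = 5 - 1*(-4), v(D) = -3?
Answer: 5184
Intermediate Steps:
H = 9 (H = 5 + 4 = 9)
h(T, p) = 24 + 8*p (h(T, p) = 8*(p - 1*(-3)) = 8*(p + 3) = 8*(3 + p) = 24 + 8*p)
(h(H, 6) + L(0))² = ((24 + 8*6) + 0)² = ((24 + 48) + 0)² = (72 + 0)² = 72² = 5184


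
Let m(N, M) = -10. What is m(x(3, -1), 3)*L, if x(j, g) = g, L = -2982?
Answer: 29820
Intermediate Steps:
m(x(3, -1), 3)*L = -10*(-2982) = 29820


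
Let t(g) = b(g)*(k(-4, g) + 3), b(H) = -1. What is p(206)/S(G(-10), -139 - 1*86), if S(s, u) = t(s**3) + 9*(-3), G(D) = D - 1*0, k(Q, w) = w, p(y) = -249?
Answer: -249/970 ≈ -0.25670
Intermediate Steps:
G(D) = D (G(D) = D + 0 = D)
t(g) = -3 - g (t(g) = -(g + 3) = -(3 + g) = -3 - g)
S(s, u) = -30 - s**3 (S(s, u) = (-3 - s**3) + 9*(-3) = (-3 - s**3) - 27 = -30 - s**3)
p(206)/S(G(-10), -139 - 1*86) = -249/(-30 - 1*(-10)**3) = -249/(-30 - 1*(-1000)) = -249/(-30 + 1000) = -249/970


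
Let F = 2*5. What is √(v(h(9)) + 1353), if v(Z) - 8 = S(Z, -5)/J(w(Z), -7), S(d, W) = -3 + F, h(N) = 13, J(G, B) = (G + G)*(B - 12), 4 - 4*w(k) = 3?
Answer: √491055/19 ≈ 36.882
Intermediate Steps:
w(k) = ¼ (w(k) = 1 - ¼*3 = 1 - ¾ = ¼)
F = 10
J(G, B) = 2*G*(-12 + B) (J(G, B) = (2*G)*(-12 + B) = 2*G*(-12 + B))
S(d, W) = 7 (S(d, W) = -3 + 10 = 7)
v(Z) = 138/19 (v(Z) = 8 + 7/((2*(¼)*(-12 - 7))) = 8 + 7/((2*(¼)*(-19))) = 8 + 7/(-19/2) = 8 + 7*(-2/19) = 8 - 14/19 = 138/19)
√(v(h(9)) + 1353) = √(138/19 + 1353) = √(25845/19) = √491055/19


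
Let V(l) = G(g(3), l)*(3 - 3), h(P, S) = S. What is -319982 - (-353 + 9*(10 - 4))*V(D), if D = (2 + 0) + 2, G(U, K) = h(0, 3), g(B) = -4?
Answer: -319982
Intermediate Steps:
G(U, K) = 3
D = 4 (D = 2 + 2 = 4)
V(l) = 0 (V(l) = 3*(3 - 3) = 3*0 = 0)
-319982 - (-353 + 9*(10 - 4))*V(D) = -319982 - (-353 + 9*(10 - 4))*0 = -319982 - (-353 + 9*6)*0 = -319982 - (-353 + 54)*0 = -319982 - (-299)*0 = -319982 - 1*0 = -319982 + 0 = -319982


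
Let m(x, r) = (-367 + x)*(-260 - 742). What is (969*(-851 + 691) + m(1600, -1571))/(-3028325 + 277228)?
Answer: 1390506/2751097 ≈ 0.50544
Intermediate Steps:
m(x, r) = 367734 - 1002*x (m(x, r) = (-367 + x)*(-1002) = 367734 - 1002*x)
(969*(-851 + 691) + m(1600, -1571))/(-3028325 + 277228) = (969*(-851 + 691) + (367734 - 1002*1600))/(-3028325 + 277228) = (969*(-160) + (367734 - 1603200))/(-2751097) = (-155040 - 1235466)*(-1/2751097) = -1390506*(-1/2751097) = 1390506/2751097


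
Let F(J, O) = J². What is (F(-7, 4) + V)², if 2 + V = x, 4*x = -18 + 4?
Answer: 7569/4 ≈ 1892.3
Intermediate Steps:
x = -7/2 (x = (-18 + 4)/4 = (¼)*(-14) = -7/2 ≈ -3.5000)
V = -11/2 (V = -2 - 7/2 = -11/2 ≈ -5.5000)
(F(-7, 4) + V)² = ((-7)² - 11/2)² = (49 - 11/2)² = (87/2)² = 7569/4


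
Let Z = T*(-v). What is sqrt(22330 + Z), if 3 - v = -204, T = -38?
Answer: 2*sqrt(7549) ≈ 173.77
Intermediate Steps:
v = 207 (v = 3 - 1*(-204) = 3 + 204 = 207)
Z = 7866 (Z = -(-38)*207 = -38*(-207) = 7866)
sqrt(22330 + Z) = sqrt(22330 + 7866) = sqrt(30196) = 2*sqrt(7549)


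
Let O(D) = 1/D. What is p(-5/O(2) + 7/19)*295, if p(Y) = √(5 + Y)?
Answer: 590*I*√418/19 ≈ 634.87*I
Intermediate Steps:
O(D) = 1/D
p(-5/O(2) + 7/19)*295 = √(5 + (-5/(1/2) + 7/19))*295 = √(5 + (-5/½ + 7*(1/19)))*295 = √(5 + (-5*2 + 7/19))*295 = √(5 + (-10 + 7/19))*295 = √(5 - 183/19)*295 = √(-88/19)*295 = (2*I*√418/19)*295 = 590*I*√418/19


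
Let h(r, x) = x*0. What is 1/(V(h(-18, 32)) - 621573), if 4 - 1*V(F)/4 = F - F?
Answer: -1/621557 ≈ -1.6089e-6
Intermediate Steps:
h(r, x) = 0
V(F) = 16 (V(F) = 16 - 4*(F - F) = 16 - 4*0 = 16 + 0 = 16)
1/(V(h(-18, 32)) - 621573) = 1/(16 - 621573) = 1/(-621557) = -1/621557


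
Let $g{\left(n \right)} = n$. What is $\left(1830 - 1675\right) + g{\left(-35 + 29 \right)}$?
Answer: $149$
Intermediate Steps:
$\left(1830 - 1675\right) + g{\left(-35 + 29 \right)} = \left(1830 - 1675\right) + \left(-35 + 29\right) = \left(1830 - 1675\right) - 6 = 155 - 6 = 149$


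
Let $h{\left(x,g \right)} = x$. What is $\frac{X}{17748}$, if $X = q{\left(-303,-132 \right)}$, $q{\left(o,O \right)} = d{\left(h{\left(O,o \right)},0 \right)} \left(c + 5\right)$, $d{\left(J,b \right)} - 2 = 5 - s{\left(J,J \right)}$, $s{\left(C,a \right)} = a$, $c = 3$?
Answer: $\frac{278}{4437} \approx 0.062655$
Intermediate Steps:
$d{\left(J,b \right)} = 7 - J$ ($d{\left(J,b \right)} = 2 - \left(-5 + J\right) = 7 - J$)
$q{\left(o,O \right)} = 56 - 8 O$ ($q{\left(o,O \right)} = \left(7 - O\right) \left(3 + 5\right) = \left(7 - O\right) 8 = 56 - 8 O$)
$X = 1112$ ($X = 56 - -1056 = 56 + 1056 = 1112$)
$\frac{X}{17748} = \frac{1112}{17748} = 1112 \cdot \frac{1}{17748} = \frac{278}{4437}$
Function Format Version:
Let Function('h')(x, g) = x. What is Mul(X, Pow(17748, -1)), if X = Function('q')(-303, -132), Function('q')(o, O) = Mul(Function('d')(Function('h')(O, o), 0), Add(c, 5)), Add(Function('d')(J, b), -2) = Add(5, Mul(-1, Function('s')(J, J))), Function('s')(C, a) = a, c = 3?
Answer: Rational(278, 4437) ≈ 0.062655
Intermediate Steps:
Function('d')(J, b) = Add(7, Mul(-1, J)) (Function('d')(J, b) = Add(2, Add(5, Mul(-1, J))) = Add(7, Mul(-1, J)))
Function('q')(o, O) = Add(56, Mul(-8, O)) (Function('q')(o, O) = Mul(Add(7, Mul(-1, O)), Add(3, 5)) = Mul(Add(7, Mul(-1, O)), 8) = Add(56, Mul(-8, O)))
X = 1112 (X = Add(56, Mul(-8, -132)) = Add(56, 1056) = 1112)
Mul(X, Pow(17748, -1)) = Mul(1112, Pow(17748, -1)) = Mul(1112, Rational(1, 17748)) = Rational(278, 4437)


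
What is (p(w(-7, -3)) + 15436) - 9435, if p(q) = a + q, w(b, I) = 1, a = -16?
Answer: 5986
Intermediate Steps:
p(q) = -16 + q
(p(w(-7, -3)) + 15436) - 9435 = ((-16 + 1) + 15436) - 9435 = (-15 + 15436) - 9435 = 15421 - 9435 = 5986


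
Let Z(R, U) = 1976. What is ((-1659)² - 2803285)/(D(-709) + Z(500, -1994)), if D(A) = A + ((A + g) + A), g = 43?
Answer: 12751/27 ≈ 472.26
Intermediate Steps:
D(A) = 43 + 3*A (D(A) = A + ((A + 43) + A) = A + ((43 + A) + A) = A + (43 + 2*A) = 43 + 3*A)
((-1659)² - 2803285)/(D(-709) + Z(500, -1994)) = ((-1659)² - 2803285)/((43 + 3*(-709)) + 1976) = (2752281 - 2803285)/((43 - 2127) + 1976) = -51004/(-2084 + 1976) = -51004/(-108) = -51004*(-1/108) = 12751/27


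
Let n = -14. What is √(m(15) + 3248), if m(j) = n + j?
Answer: 57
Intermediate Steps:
m(j) = -14 + j
√(m(15) + 3248) = √((-14 + 15) + 3248) = √(1 + 3248) = √3249 = 57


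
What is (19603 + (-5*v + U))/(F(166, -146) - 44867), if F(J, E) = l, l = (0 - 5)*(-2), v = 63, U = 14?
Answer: -19302/44857 ≈ -0.43030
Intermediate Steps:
l = 10 (l = -5*(-2) = 10)
F(J, E) = 10
(19603 + (-5*v + U))/(F(166, -146) - 44867) = (19603 + (-5*63 + 14))/(10 - 44867) = (19603 + (-315 + 14))/(-44857) = (19603 - 301)*(-1/44857) = 19302*(-1/44857) = -19302/44857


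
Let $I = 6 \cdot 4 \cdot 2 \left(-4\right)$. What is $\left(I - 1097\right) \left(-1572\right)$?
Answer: $2026308$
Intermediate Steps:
$I = -192$ ($I = 24 \cdot 2 \left(-4\right) = 48 \left(-4\right) = -192$)
$\left(I - 1097\right) \left(-1572\right) = \left(-192 - 1097\right) \left(-1572\right) = \left(-1289\right) \left(-1572\right) = 2026308$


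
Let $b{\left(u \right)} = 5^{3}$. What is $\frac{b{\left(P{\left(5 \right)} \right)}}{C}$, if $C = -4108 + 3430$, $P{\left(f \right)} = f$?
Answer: $- \frac{125}{678} \approx -0.18437$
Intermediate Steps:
$C = -678$
$b{\left(u \right)} = 125$
$\frac{b{\left(P{\left(5 \right)} \right)}}{C} = \frac{125}{-678} = 125 \left(- \frac{1}{678}\right) = - \frac{125}{678}$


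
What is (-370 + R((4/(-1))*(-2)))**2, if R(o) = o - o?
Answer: 136900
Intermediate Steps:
R(o) = 0
(-370 + R((4/(-1))*(-2)))**2 = (-370 + 0)**2 = (-370)**2 = 136900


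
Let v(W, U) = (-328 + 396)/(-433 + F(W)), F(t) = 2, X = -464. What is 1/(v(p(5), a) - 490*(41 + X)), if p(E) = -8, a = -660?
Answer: 431/89333302 ≈ 4.8246e-6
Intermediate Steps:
v(W, U) = -68/431 (v(W, U) = (-328 + 396)/(-433 + 2) = 68/(-431) = 68*(-1/431) = -68/431)
1/(v(p(5), a) - 490*(41 + X)) = 1/(-68/431 - 490*(41 - 464)) = 1/(-68/431 - 490*(-423)) = 1/(-68/431 + 207270) = 1/(89333302/431) = 431/89333302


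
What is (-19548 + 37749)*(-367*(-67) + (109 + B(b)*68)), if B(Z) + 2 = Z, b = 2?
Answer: 449528298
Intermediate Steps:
B(Z) = -2 + Z
(-19548 + 37749)*(-367*(-67) + (109 + B(b)*68)) = (-19548 + 37749)*(-367*(-67) + (109 + (-2 + 2)*68)) = 18201*(24589 + (109 + 0*68)) = 18201*(24589 + (109 + 0)) = 18201*(24589 + 109) = 18201*24698 = 449528298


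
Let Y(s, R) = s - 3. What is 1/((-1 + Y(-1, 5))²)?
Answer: 1/25 ≈ 0.040000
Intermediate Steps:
Y(s, R) = -3 + s
1/((-1 + Y(-1, 5))²) = 1/((-1 + (-3 - 1))²) = 1/((-1 - 4)²) = 1/((-5)²) = 1/25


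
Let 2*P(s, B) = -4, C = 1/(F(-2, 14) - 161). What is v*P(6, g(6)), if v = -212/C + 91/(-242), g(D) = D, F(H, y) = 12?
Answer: -7644205/121 ≈ -63175.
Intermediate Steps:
C = -1/149 (C = 1/(12 - 161) = 1/(-149) = -1/149 ≈ -0.0067114)
P(s, B) = -2 (P(s, B) = (1/2)*(-4) = -2)
v = 7644205/242 (v = -212/(-1/149) + 91/(-242) = -212*(-149) + 91*(-1/242) = 31588 - 91/242 = 7644205/242 ≈ 31588.)
v*P(6, g(6)) = (7644205/242)*(-2) = -7644205/121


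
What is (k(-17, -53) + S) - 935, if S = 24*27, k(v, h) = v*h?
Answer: 614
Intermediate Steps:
k(v, h) = h*v
S = 648
(k(-17, -53) + S) - 935 = (-53*(-17) + 648) - 935 = (901 + 648) - 935 = 1549 - 935 = 614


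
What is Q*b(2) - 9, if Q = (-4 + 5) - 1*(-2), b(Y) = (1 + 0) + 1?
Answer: -3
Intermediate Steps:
b(Y) = 2 (b(Y) = 1 + 1 = 2)
Q = 3 (Q = 1 + 2 = 3)
Q*b(2) - 9 = 3*2 - 9 = 6 - 9 = -3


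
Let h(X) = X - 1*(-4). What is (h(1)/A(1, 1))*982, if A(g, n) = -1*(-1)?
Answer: 4910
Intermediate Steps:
h(X) = 4 + X (h(X) = X + 4 = 4 + X)
A(g, n) = 1
(h(1)/A(1, 1))*982 = ((4 + 1)/1)*982 = (5*1)*982 = 5*982 = 4910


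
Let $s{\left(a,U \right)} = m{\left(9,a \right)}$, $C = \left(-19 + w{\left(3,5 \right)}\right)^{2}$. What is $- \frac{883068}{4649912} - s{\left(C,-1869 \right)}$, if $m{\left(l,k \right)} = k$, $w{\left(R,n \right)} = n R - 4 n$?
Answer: $- \frac{669808095}{1162478} \approx -576.19$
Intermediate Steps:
$w{\left(R,n \right)} = - 4 n + R n$ ($w{\left(R,n \right)} = R n - 4 n = - 4 n + R n$)
$C = 576$ ($C = \left(-19 + 5 \left(-4 + 3\right)\right)^{2} = \left(-19 + 5 \left(-1\right)\right)^{2} = \left(-19 - 5\right)^{2} = \left(-24\right)^{2} = 576$)
$s{\left(a,U \right)} = a$
$- \frac{883068}{4649912} - s{\left(C,-1869 \right)} = - \frac{883068}{4649912} - 576 = \left(-883068\right) \frac{1}{4649912} - 576 = - \frac{220767}{1162478} - 576 = - \frac{669808095}{1162478}$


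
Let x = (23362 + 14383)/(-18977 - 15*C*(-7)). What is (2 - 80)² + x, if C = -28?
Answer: 133305283/21917 ≈ 6082.3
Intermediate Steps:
x = -37745/21917 (x = (23362 + 14383)/(-18977 - 15*(-28)*(-7)) = 37745/(-18977 + 420*(-7)) = 37745/(-18977 - 2940) = 37745/(-21917) = 37745*(-1/21917) = -37745/21917 ≈ -1.7222)
(2 - 80)² + x = (2 - 80)² - 37745/21917 = (-78)² - 37745/21917 = 6084 - 37745/21917 = 133305283/21917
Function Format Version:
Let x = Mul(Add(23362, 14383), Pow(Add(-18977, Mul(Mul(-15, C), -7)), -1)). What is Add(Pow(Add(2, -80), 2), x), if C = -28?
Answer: Rational(133305283, 21917) ≈ 6082.3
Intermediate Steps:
x = Rational(-37745, 21917) (x = Mul(Add(23362, 14383), Pow(Add(-18977, Mul(Mul(-15, -28), -7)), -1)) = Mul(37745, Pow(Add(-18977, Mul(420, -7)), -1)) = Mul(37745, Pow(Add(-18977, -2940), -1)) = Mul(37745, Pow(-21917, -1)) = Mul(37745, Rational(-1, 21917)) = Rational(-37745, 21917) ≈ -1.7222)
Add(Pow(Add(2, -80), 2), x) = Add(Pow(Add(2, -80), 2), Rational(-37745, 21917)) = Add(Pow(-78, 2), Rational(-37745, 21917)) = Add(6084, Rational(-37745, 21917)) = Rational(133305283, 21917)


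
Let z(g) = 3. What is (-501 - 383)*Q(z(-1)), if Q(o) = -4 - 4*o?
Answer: 14144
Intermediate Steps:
(-501 - 383)*Q(z(-1)) = (-501 - 383)*(-4 - 4*3) = -884*(-4 - 12) = -884*(-16) = 14144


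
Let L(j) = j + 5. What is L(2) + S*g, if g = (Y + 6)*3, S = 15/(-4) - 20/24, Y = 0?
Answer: -151/2 ≈ -75.500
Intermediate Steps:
L(j) = 5 + j
S = -55/12 (S = 15*(-1/4) - 20*1/24 = -15/4 - 5/6 = -55/12 ≈ -4.5833)
g = 18 (g = (0 + 6)*3 = 6*3 = 18)
L(2) + S*g = (5 + 2) - 55/12*18 = 7 - 165/2 = -151/2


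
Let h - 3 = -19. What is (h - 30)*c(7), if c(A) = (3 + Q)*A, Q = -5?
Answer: 644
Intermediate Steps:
h = -16 (h = 3 - 19 = -16)
c(A) = -2*A (c(A) = (3 - 5)*A = -2*A)
(h - 30)*c(7) = (-16 - 30)*(-2*7) = -46*(-14) = 644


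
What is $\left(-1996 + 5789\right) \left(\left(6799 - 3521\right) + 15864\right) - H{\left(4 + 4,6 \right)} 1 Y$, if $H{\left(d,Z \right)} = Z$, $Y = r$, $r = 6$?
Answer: $72605570$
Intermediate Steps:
$Y = 6$
$\left(-1996 + 5789\right) \left(\left(6799 - 3521\right) + 15864\right) - H{\left(4 + 4,6 \right)} 1 Y = \left(-1996 + 5789\right) \left(\left(6799 - 3521\right) + 15864\right) - 6 \cdot 1 \cdot 6 = 3793 \left(3278 + 15864\right) - 6 \cdot 6 = 3793 \cdot 19142 - 36 = 72605606 - 36 = 72605570$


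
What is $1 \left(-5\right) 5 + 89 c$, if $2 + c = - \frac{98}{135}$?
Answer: $- \frac{36127}{135} \approx -267.61$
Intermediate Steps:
$c = - \frac{368}{135}$ ($c = -2 - \frac{98}{135} = - \frac{368}{135} \approx -2.7259$)
$1 \left(-5\right) 5 + 89 c = 1 \left(-5\right) 5 + 89 \left(- \frac{368}{135}\right) = \left(-5\right) 5 - \frac{32752}{135} = -25 - \frac{32752}{135} = - \frac{36127}{135}$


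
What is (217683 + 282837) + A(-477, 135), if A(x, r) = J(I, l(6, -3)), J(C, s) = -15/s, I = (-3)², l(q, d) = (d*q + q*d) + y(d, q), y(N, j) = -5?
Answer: 20521335/41 ≈ 5.0052e+5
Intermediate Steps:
l(q, d) = -5 + 2*d*q (l(q, d) = (d*q + q*d) - 5 = (d*q + d*q) - 5 = 2*d*q - 5 = -5 + 2*d*q)
I = 9
A(x, r) = 15/41 (A(x, r) = -15/(-5 + 2*(-3)*6) = -15/(-5 - 36) = -15/(-41) = -15*(-1/41) = 15/41)
(217683 + 282837) + A(-477, 135) = (217683 + 282837) + 15/41 = 500520 + 15/41 = 20521335/41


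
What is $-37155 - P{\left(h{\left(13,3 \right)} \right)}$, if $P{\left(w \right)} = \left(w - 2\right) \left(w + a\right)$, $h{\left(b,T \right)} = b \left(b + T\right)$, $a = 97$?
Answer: $-99985$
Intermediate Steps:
$h{\left(b,T \right)} = b \left(T + b\right)$
$P{\left(w \right)} = \left(-2 + w\right) \left(97 + w\right)$ ($P{\left(w \right)} = \left(w - 2\right) \left(w + 97\right) = \left(-2 + w\right) \left(97 + w\right)$)
$-37155 - P{\left(h{\left(13,3 \right)} \right)} = -37155 - \left(-194 + \left(13 \left(3 + 13\right)\right)^{2} + 95 \cdot 13 \left(3 + 13\right)\right) = -37155 - \left(-194 + \left(13 \cdot 16\right)^{2} + 95 \cdot 13 \cdot 16\right) = -37155 - \left(-194 + 208^{2} + 95 \cdot 208\right) = -37155 - \left(-194 + 43264 + 19760\right) = -37155 - 62830 = -99985$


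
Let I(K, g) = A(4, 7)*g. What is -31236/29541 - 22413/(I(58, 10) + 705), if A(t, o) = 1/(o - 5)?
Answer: -228093331/6991370 ≈ -32.625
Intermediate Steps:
A(t, o) = 1/(-5 + o)
I(K, g) = g/2 (I(K, g) = g/(-5 + 7) = g/2)
-31236/29541 - 22413/(I(58, 10) + 705) = -31236/29541 - 22413/((1/2)*10 + 705) = -31236*1/29541 - 22413/(5 + 705) = -10412/9847 - 22413/710 = -228093331/6991370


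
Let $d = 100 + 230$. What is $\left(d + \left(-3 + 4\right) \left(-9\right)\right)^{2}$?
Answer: $103041$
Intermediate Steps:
$d = 330$
$\left(d + \left(-3 + 4\right) \left(-9\right)\right)^{2} = \left(330 + \left(-3 + 4\right) \left(-9\right)\right)^{2} = \left(330 + 1 \left(-9\right)\right)^{2} = \left(330 - 9\right)^{2} = 321^{2} = 103041$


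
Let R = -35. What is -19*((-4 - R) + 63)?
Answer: -1786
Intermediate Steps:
-19*((-4 - R) + 63) = -19*((-4 - 1*(-35)) + 63) = -19*((-4 + 35) + 63) = -19*(31 + 63) = -19*94 = -1786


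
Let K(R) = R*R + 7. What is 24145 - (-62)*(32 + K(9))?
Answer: 31585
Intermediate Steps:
K(R) = 7 + R**2 (K(R) = R**2 + 7 = 7 + R**2)
24145 - (-62)*(32 + K(9)) = 24145 - (-62)*(32 + (7 + 9**2)) = 24145 - (-62)*(32 + (7 + 81)) = 24145 - (-62)*(32 + 88) = 24145 - (-62)*120 = 24145 - 1*(-7440) = 24145 + 7440 = 31585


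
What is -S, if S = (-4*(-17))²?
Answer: -4624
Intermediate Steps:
S = 4624 (S = 68² = 4624)
-S = -1*4624 = -4624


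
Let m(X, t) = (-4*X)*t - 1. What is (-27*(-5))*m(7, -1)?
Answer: 3645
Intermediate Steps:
m(X, t) = -1 - 4*X*t (m(X, t) = -4*X*t - 1 = -1 - 4*X*t)
(-27*(-5))*m(7, -1) = (-27*(-5))*(-1 - 4*7*(-1)) = 135*(-1 + 28) = 135*27 = 3645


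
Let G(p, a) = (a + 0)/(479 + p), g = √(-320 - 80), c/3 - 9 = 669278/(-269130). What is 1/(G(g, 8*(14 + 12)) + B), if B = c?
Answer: 4618096279197665/92237408738473538 + 2092449866000*I/46118704369236769 ≈ 0.050067 + 4.5371e-5*I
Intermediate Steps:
c = 876446/44855 (c = 27 + 3*(669278/(-269130)) = 27 + 3*(669278*(-1/269130)) = 27 + 3*(-334639/134565) = 27 - 334639/44855 = 876446/44855 ≈ 19.540)
B = 876446/44855 ≈ 19.540
g = 20*I (g = √(-400) = 20*I ≈ 20.0*I)
G(p, a) = a/(479 + p)
1/(G(g, 8*(14 + 12)) + B) = 1/((8*(14 + 12))/(479 + 20*I) + 876446/44855) = 1/((8*26)*((479 - 20*I)/229841) + 876446/44855) = 1/(208*((479 - 20*I)/229841) + 876446/44855) = 1/(208*(479 - 20*I)/229841 + 876446/44855) = 1/(876446/44855 + 208*(479 - 20*I)/229841)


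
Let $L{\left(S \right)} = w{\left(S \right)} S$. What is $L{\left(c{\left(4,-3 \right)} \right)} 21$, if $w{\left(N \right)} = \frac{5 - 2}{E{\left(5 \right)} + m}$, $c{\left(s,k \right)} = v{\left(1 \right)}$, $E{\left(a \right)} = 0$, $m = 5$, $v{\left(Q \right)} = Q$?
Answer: $\frac{63}{5} \approx 12.6$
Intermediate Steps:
$c{\left(s,k \right)} = 1$
$w{\left(N \right)} = \frac{3}{5}$ ($w{\left(N \right)} = \frac{5 - 2}{0 + 5} = \frac{3}{5}$)
$L{\left(S \right)} = \frac{3 S}{5}$
$L{\left(c{\left(4,-3 \right)} \right)} 21 = \frac{3}{5} \cdot 1 \cdot 21 = \frac{3}{5} \cdot 21 = \frac{63}{5}$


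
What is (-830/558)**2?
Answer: 172225/77841 ≈ 2.2125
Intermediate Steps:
(-830/558)**2 = (-830*1/558)**2 = (-415/279)**2 = 172225/77841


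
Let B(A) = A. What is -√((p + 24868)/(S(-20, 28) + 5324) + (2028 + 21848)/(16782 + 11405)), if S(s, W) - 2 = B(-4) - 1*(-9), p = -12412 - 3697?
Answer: -√56225050625777433/150264897 ≈ -1.5780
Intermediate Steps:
p = -16109
S(s, W) = 7 (S(s, W) = 2 + (-4 - 1*(-9)) = 2 + (-4 + 9) = 2 + 5 = 7)
-√((p + 24868)/(S(-20, 28) + 5324) + (2028 + 21848)/(16782 + 11405)) = -√((-16109 + 24868)/(7 + 5324) + (2028 + 21848)/(16782 + 11405)) = -√(8759/5331 + 23876/28187) = -√(374172889/150264897) = -√56225050625777433/150264897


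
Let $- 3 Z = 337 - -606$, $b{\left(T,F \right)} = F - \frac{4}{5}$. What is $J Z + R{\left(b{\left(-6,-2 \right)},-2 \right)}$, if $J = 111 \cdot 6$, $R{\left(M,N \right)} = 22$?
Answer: $-209324$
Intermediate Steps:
$b{\left(T,F \right)} = - \frac{4}{5} + F$ ($b{\left(T,F \right)} = F - 4 \cdot \frac{1}{5} = F - \frac{4}{5} = - \frac{4}{5} + F$)
$J = 666$
$Z = - \frac{943}{3}$ ($Z = - \frac{337 - -606}{3} = - \frac{337 + 606}{3} = \left(- \frac{1}{3}\right) 943 = - \frac{943}{3} \approx -314.33$)
$J Z + R{\left(b{\left(-6,-2 \right)},-2 \right)} = 666 \left(- \frac{943}{3}\right) + 22 = -209346 + 22 = -209324$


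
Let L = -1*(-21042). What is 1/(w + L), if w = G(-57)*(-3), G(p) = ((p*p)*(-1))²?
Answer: -1/31646961 ≈ -3.1599e-8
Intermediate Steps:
G(p) = p⁴ (G(p) = (p²*(-1))² = (-p²)² = p⁴)
w = -31668003 (w = (-57)⁴*(-3) = 10556001*(-3) = -31668003)
L = 21042
1/(w + L) = 1/(-31668003 + 21042) = 1/(-31646961) = -1/31646961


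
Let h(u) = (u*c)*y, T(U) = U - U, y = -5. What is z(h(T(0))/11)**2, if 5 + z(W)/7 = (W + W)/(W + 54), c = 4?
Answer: 1225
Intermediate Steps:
T(U) = 0
h(u) = -20*u (h(u) = (u*4)*(-5) = (4*u)*(-5) = -20*u)
z(W) = -35 + 14*W/(54 + W) (z(W) = -35 + 7*((W + W)/(W + 54)) = -35 + 7*((2*W)/(54 + W)) = -35 + 7*(2*W/(54 + W)) = -35 + 14*W/(54 + W))
z(h(T(0))/11)**2 = (21*(-90 - (-20*0)/11)/(54 - 20*0/11))**2 = (21*(-90 - 0/11)/(54 + 0*(1/11)))**2 = (21*(-90 - 1*0)/(54 + 0))**2 = (21*(-90 + 0)/54)**2 = (21*(1/54)*(-90))**2 = (-35)**2 = 1225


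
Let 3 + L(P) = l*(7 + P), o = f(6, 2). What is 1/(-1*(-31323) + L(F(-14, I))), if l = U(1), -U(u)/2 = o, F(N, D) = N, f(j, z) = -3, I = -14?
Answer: 1/31278 ≈ 3.1971e-5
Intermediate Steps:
o = -3
U(u) = 6 (U(u) = -2*(-3) = 6)
l = 6
L(P) = 39 + 6*P (L(P) = -3 + 6*(7 + P) = -3 + (42 + 6*P) = 39 + 6*P)
1/(-1*(-31323) + L(F(-14, I))) = 1/(-1*(-31323) + (39 + 6*(-14))) = 1/(31323 + (39 - 84)) = 1/(31323 - 45) = 1/31278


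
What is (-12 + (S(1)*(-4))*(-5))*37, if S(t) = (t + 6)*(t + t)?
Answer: 9916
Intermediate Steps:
S(t) = 2*t*(6 + t) (S(t) = (6 + t)*(2*t) = 2*t*(6 + t))
(-12 + (S(1)*(-4))*(-5))*37 = (-12 + ((2*1*(6 + 1))*(-4))*(-5))*37 = (-12 + ((2*1*7)*(-4))*(-5))*37 = (-12 + (14*(-4))*(-5))*37 = (-12 - 56*(-5))*37 = (-12 + 280)*37 = 268*37 = 9916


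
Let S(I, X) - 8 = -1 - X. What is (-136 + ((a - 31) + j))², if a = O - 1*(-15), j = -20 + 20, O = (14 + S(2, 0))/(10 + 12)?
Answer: 11042329/484 ≈ 22815.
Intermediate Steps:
S(I, X) = 7 - X (S(I, X) = 8 + (-1 - X) = 7 - X)
O = 21/22 (O = (14 + (7 - 1*0))/(10 + 12) = (14 + (7 + 0))/22 = (14 + 7)*(1/22) = 21*(1/22) = 21/22 ≈ 0.95455)
j = 0
a = 351/22 (a = 21/22 - 1*(-15) = 21/22 + 15 = 351/22 ≈ 15.955)
(-136 + ((a - 31) + j))² = (-136 + ((351/22 - 31) + 0))² = (-136 + (-331/22 + 0))² = (-136 - 331/22)² = (-3323/22)² = 11042329/484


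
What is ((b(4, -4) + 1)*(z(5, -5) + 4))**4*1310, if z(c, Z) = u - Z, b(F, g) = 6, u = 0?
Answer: 20636378910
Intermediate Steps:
z(c, Z) = -Z (z(c, Z) = 0 - Z = -Z)
((b(4, -4) + 1)*(z(5, -5) + 4))**4*1310 = ((6 + 1)*(-1*(-5) + 4))**4*1310 = (7*(5 + 4))**4*1310 = (7*9)**4*1310 = 63**4*1310 = 15752961*1310 = 20636378910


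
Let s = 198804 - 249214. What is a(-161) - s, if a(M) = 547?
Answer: 50957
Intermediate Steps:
s = -50410
a(-161) - s = 547 - 1*(-50410) = 547 + 50410 = 50957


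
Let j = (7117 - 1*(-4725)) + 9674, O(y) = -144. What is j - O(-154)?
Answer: 21660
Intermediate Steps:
j = 21516 (j = (7117 + 4725) + 9674 = 11842 + 9674 = 21516)
j - O(-154) = 21516 - 1*(-144) = 21516 + 144 = 21660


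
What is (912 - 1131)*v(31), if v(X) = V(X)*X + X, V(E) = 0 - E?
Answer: 203670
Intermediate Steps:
V(E) = -E
v(X) = X - X**2 (v(X) = (-X)*X + X = -X**2 + X = X - X**2)
(912 - 1131)*v(31) = (912 - 1131)*(31*(1 - 1*31)) = -6789*(1 - 31) = -6789*(-30) = -219*(-930) = 203670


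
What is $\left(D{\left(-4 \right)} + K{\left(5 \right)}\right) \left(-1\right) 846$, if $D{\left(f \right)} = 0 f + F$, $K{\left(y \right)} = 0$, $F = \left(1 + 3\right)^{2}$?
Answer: $-13536$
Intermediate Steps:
$F = 16$ ($F = 4^{2} = 16$)
$D{\left(f \right)} = 16$ ($D{\left(f \right)} = 0 f + 16 = 0 + 16 = 16$)
$\left(D{\left(-4 \right)} + K{\left(5 \right)}\right) \left(-1\right) 846 = \left(16 + 0\right) \left(-1\right) 846 = 16 \left(-1\right) 846 = \left(-16\right) 846 = -13536$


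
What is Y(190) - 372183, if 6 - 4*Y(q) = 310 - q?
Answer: -744423/2 ≈ -3.7221e+5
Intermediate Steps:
Y(q) = -76 + q/4 (Y(q) = 3/2 - (310 - q)/4 = 3/2 + (-155/2 + q/4) = -76 + q/4)
Y(190) - 372183 = (-76 + (¼)*190) - 372183 = (-76 + 95/2) - 372183 = -57/2 - 372183 = -744423/2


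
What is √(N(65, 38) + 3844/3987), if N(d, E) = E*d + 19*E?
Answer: 2*√1409886041/1329 ≈ 56.506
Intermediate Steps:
N(d, E) = 19*E + E*d
√(N(65, 38) + 3844/3987) = √(38*(19 + 65) + 3844/3987) = √(38*84 + 3844*(1/3987)) = √(3192 + 3844/3987) = √(12730348/3987) = 2*√1409886041/1329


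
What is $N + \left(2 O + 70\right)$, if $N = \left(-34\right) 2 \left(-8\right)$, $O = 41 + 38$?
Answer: $772$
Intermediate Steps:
$O = 79$
$N = 544$ ($N = \left(-68\right) \left(-8\right) = 544$)
$N + \left(2 O + 70\right) = 544 + \left(2 \cdot 79 + 70\right) = 544 + \left(158 + 70\right) = 544 + 228 = 772$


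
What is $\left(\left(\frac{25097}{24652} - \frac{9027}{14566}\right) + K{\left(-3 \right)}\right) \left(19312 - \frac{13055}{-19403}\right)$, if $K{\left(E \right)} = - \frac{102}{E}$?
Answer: $\frac{2314253735368263663}{3483624631948} \approx 6.6432 \cdot 10^{5}$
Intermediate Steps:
$\left(\left(\frac{25097}{24652} - \frac{9027}{14566}\right) + K{\left(-3 \right)}\right) \left(19312 - \frac{13055}{-19403}\right) = \left(\left(\frac{25097}{24652} - \frac{9027}{14566}\right) - \frac{102}{-3}\right) \left(19312 - \frac{13055}{-19403}\right) = \left(\left(25097 \cdot \frac{1}{24652} - \frac{9027}{14566}\right) - -34\right) \left(19312 - - \frac{13055}{19403}\right) = \left(\left(\frac{25097}{24652} - \frac{9027}{14566}\right) + 34\right) \left(19312 + \frac{13055}{19403}\right) = \left(\frac{71514649}{179540516} + 34\right) \frac{374723791}{19403} = \frac{6175892193}{179540516} \cdot \frac{374723791}{19403} = \frac{2314253735368263663}{3483624631948}$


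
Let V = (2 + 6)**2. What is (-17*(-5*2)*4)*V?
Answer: 43520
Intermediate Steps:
V = 64 (V = 8**2 = 64)
(-17*(-5*2)*4)*V = -17*(-5*2)*4*64 = -(-170)*4*64 = -17*(-40)*64 = 680*64 = 43520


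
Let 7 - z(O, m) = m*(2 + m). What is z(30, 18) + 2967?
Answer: 2614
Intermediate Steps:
z(O, m) = 7 - m*(2 + m)
z(30, 18) + 2967 = (7 - 1*18² - 2*18) + 2967 = (7 - 1*324 - 36) + 2967 = (7 - 324 - 36) + 2967 = -353 + 2967 = 2614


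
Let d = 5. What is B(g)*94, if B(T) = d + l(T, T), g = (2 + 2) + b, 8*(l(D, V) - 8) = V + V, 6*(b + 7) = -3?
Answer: 4559/4 ≈ 1139.8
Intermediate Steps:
b = -15/2 (b = -7 + (⅙)*(-3) = -7 - ½ = -15/2 ≈ -7.5000)
l(D, V) = 8 + V/4 (l(D, V) = 8 + (V + V)/8 = 8 + (2*V)/8 = 8 + V/4)
g = -7/2 (g = (2 + 2) - 15/2 = 4 - 15/2 = -7/2 ≈ -3.5000)
B(T) = 13 + T/4 (B(T) = 5 + (8 + T/4) = 13 + T/4)
B(g)*94 = (13 + (¼)*(-7/2))*94 = (13 - 7/8)*94 = (97/8)*94 = 4559/4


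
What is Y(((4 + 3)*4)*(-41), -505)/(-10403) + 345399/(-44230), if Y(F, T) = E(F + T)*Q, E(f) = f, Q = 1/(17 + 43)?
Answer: -7183934521/920249380 ≈ -7.8065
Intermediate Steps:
Q = 1/60 ≈ 0.016667
Y(F, T) = F/60 + T/60 (Y(F, T) = (F + T)*(1/60) = F/60 + T/60)
Y(((4 + 3)*4)*(-41), -505)/(-10403) + 345399/(-44230) = ((((4 + 3)*4)*(-41))/60 + (1/60)*(-505))/(-10403) + 345399/(-44230) = (((7*4)*(-41))/60 - 101/12)*(-1/10403) + 345399*(-1/44230) = ((28*(-41))/60 - 101/12)*(-1/10403) - 345399/44230 = ((1/60)*(-1148) - 101/12)*(-1/10403) - 345399/44230 = (-287/15 - 101/12)*(-1/10403) - 345399/44230 = -551/20*(-1/10403) - 345399/44230 = 551/208060 - 345399/44230 = -7183934521/920249380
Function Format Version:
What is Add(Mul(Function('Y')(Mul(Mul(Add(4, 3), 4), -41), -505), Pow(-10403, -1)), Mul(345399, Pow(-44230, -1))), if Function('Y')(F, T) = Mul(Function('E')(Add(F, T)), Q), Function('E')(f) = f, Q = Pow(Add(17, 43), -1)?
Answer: Rational(-7183934521, 920249380) ≈ -7.8065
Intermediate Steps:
Q = Rational(1, 60) (Q = Pow(60, -1) = Rational(1, 60) ≈ 0.016667)
Function('Y')(F, T) = Add(Mul(Rational(1, 60), F), Mul(Rational(1, 60), T)) (Function('Y')(F, T) = Mul(Add(F, T), Rational(1, 60)) = Add(Mul(Rational(1, 60), F), Mul(Rational(1, 60), T)))
Add(Mul(Function('Y')(Mul(Mul(Add(4, 3), 4), -41), -505), Pow(-10403, -1)), Mul(345399, Pow(-44230, -1))) = Add(Mul(Add(Mul(Rational(1, 60), Mul(Mul(Add(4, 3), 4), -41)), Mul(Rational(1, 60), -505)), Pow(-10403, -1)), Mul(345399, Pow(-44230, -1))) = Add(Mul(Add(Mul(Rational(1, 60), Mul(Mul(7, 4), -41)), Rational(-101, 12)), Rational(-1, 10403)), Mul(345399, Rational(-1, 44230))) = Add(Mul(Add(Mul(Rational(1, 60), Mul(28, -41)), Rational(-101, 12)), Rational(-1, 10403)), Rational(-345399, 44230)) = Add(Mul(Add(Mul(Rational(1, 60), -1148), Rational(-101, 12)), Rational(-1, 10403)), Rational(-345399, 44230)) = Add(Mul(Add(Rational(-287, 15), Rational(-101, 12)), Rational(-1, 10403)), Rational(-345399, 44230)) = Add(Mul(Rational(-551, 20), Rational(-1, 10403)), Rational(-345399, 44230)) = Add(Rational(551, 208060), Rational(-345399, 44230)) = Rational(-7183934521, 920249380)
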